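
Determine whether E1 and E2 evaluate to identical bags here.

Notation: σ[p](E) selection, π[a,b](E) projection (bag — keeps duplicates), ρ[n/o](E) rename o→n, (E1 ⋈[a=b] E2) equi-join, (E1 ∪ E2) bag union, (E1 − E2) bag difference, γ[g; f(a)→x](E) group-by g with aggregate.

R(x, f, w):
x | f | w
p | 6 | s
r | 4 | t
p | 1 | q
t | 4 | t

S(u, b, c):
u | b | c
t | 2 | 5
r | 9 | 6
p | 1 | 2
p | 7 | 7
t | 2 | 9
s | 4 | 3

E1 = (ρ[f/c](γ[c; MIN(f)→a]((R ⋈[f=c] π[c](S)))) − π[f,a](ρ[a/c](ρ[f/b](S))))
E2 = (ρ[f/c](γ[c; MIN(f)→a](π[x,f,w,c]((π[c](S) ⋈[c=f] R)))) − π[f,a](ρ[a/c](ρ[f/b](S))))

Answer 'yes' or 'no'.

E1 subexpression sizes:
  R → 4
  S → 6
  π[c](S) → 6
  (R ⋈[f=c] π[c](S)) → 1
  γ[c; MIN(f)→a]((R ⋈[f=c] π[c](S))) → 1
  ρ[f/c](γ[c; MIN(f)→a]((R ⋈[f=c] π[c](S)))) → 1
  S → 6
  ρ[f/b](S) → 6
  ρ[a/c](ρ[f/b](S)) → 6
  π[f,a](ρ[a/c](ρ[f/b](S))) → 6
  (ρ[f/c](γ[c; MIN(f)→a]((R ⋈[f=c] π[c](S)))) − π[f,a](ρ[a/c](ρ[f/b](S)))) → 1
E2 subexpression sizes:
  S → 6
  π[c](S) → 6
  R → 4
  (π[c](S) ⋈[c=f] R) → 1
  π[x,f,w,c]((π[c](S) ⋈[c=f] R)) → 1
  γ[c; MIN(f)→a](π[x,f,w,c]((π[c](S) ⋈[c=f] R))) → 1
  ρ[f/c](γ[c; MIN(f)→a](π[x,f,w,c]((π[c](S) ⋈[c=f] R)))) → 1
  S → 6
  ρ[f/b](S) → 6
  ρ[a/c](ρ[f/b](S)) → 6
  π[f,a](ρ[a/c](ρ[f/b](S))) → 6
  (ρ[f/c](γ[c; MIN(f)→a](π[x,f,w,c]((π[c](S) ⋈[c=f] R)))) − π[f,a](ρ[a/c](ρ[f/b](S)))) → 1

E1 and E2 produce the same multiset:
f | a
6 | 6

yes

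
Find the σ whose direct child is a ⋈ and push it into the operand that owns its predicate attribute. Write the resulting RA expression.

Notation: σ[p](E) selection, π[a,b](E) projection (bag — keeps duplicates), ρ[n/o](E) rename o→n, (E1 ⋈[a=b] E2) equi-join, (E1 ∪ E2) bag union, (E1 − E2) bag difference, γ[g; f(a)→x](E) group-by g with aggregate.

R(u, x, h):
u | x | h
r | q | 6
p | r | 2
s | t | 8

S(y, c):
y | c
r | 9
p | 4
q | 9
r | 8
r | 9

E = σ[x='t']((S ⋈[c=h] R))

σ filters on x, owned by the right side.
E' = (S ⋈[c=h] σ[x='t'](R))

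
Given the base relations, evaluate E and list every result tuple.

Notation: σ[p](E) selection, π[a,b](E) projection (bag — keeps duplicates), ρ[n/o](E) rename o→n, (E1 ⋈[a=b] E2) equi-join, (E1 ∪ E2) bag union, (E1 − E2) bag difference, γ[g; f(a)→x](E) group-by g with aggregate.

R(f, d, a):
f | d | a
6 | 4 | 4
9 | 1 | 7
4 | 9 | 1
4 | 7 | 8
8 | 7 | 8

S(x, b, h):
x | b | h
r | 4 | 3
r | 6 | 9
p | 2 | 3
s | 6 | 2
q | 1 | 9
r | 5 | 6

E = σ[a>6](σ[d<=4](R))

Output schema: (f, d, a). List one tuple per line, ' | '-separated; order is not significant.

Row counts bottom-up:
  R → 5
  σ[d<=4](R) → 2
  σ[a>6](σ[d<=4](R)) → 1

== RESULT ==
f | d | a
9 | 1 | 7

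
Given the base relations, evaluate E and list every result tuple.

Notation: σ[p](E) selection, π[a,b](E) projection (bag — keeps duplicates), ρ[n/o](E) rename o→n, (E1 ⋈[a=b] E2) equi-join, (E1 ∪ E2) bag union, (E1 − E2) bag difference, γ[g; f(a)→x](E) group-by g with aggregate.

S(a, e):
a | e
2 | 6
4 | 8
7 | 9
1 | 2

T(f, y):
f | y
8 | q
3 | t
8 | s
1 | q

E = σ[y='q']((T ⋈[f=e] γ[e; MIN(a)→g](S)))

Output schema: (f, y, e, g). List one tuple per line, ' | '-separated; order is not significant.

Stepwise |·|:
  T → 4
  S → 4
  γ[e; MIN(a)→g](S) → 4
  (T ⋈[f=e] γ[e; MIN(a)→g](S)) → 2
  σ[y='q']((T ⋈[f=e] γ[e; MIN(a)→g](S))) → 1

== RESULT ==
f | y | e | g
8 | q | 8 | 4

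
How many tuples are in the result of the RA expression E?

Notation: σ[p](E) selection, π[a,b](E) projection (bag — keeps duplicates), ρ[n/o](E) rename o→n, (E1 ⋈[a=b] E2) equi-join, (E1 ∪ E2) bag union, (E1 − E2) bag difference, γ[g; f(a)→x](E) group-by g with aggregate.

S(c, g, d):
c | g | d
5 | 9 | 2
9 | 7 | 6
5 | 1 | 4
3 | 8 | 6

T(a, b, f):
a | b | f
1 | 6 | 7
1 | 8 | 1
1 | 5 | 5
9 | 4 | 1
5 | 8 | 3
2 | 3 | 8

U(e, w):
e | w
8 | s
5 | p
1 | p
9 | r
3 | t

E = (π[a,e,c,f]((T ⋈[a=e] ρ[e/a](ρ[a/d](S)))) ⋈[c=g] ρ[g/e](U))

Per-node cardinality:
  T → 6
  S → 4
  ρ[a/d](S) → 4
  ρ[e/a](ρ[a/d](S)) → 4
  (T ⋈[a=e] ρ[e/a](ρ[a/d](S))) → 1
  π[a,e,c,f]((T ⋈[a=e] ρ[e/a](ρ[a/d](S)))) → 1
  U → 5
  ρ[g/e](U) → 5
  (π[a,e,c,f]((T ⋈[a=e] ρ[e/a](ρ[a/d](S)))) ⋈[c=g] ρ[g/e](U)) → 1

|E| = 1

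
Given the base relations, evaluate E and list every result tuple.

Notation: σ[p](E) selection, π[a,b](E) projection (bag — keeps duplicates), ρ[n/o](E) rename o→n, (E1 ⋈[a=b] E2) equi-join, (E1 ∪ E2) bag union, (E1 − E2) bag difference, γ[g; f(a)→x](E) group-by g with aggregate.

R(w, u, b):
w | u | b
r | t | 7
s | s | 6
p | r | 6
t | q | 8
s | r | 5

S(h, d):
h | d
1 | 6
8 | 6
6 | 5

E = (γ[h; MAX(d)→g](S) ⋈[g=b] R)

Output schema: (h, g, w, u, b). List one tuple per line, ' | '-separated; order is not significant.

Stepwise |·|:
  S → 3
  γ[h; MAX(d)→g](S) → 3
  R → 5
  (γ[h; MAX(d)→g](S) ⋈[g=b] R) → 5

== RESULT ==
h | g | w | u | b
1 | 6 | p | r | 6
1 | 6 | s | s | 6
6 | 5 | s | r | 5
8 | 6 | p | r | 6
8 | 6 | s | s | 6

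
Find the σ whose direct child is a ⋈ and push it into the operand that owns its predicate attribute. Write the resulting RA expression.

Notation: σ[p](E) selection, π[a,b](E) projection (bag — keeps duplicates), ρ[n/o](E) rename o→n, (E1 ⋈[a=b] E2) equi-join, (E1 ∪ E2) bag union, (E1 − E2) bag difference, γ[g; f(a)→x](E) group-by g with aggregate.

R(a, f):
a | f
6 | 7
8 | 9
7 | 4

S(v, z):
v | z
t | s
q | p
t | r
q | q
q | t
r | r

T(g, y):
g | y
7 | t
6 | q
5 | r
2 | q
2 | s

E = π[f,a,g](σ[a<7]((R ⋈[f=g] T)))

σ filters on a, owned by the left side.
E' = π[f,a,g]((σ[a<7](R) ⋈[f=g] T))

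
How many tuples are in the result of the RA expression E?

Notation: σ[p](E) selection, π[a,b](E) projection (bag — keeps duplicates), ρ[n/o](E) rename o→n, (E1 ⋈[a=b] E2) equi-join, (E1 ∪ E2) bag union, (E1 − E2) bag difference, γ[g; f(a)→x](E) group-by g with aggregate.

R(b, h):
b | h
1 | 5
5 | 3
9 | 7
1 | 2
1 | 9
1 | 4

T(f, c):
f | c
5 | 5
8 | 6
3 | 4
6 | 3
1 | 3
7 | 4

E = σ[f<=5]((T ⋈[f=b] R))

Stepwise |·|:
  T → 6
  R → 6
  (T ⋈[f=b] R) → 5
  σ[f<=5]((T ⋈[f=b] R)) → 5

|E| = 5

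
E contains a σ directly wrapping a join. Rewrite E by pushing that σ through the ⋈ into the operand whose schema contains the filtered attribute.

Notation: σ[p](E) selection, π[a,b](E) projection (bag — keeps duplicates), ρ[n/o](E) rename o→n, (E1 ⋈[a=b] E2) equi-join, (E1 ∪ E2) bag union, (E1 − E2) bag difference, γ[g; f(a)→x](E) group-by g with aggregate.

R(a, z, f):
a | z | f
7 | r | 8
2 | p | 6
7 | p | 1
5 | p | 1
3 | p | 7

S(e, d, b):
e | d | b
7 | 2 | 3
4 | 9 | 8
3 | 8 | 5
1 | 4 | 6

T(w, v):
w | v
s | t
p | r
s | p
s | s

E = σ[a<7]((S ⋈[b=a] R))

σ filters on a, owned by the right side.
E' = (S ⋈[b=a] σ[a<7](R))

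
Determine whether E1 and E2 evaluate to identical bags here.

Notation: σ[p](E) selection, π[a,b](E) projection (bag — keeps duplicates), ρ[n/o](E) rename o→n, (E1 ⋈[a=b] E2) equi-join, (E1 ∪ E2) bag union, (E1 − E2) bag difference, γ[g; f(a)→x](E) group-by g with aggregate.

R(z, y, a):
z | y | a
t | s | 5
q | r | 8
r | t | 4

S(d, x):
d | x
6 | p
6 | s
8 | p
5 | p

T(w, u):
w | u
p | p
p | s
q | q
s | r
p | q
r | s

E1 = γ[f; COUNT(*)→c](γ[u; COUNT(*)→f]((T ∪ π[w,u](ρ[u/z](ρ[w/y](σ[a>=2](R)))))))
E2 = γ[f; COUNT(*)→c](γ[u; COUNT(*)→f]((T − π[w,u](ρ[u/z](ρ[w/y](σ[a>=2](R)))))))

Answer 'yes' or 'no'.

E1 subexpression sizes:
  T → 6
  R → 3
  σ[a>=2](R) → 3
  ρ[w/y](σ[a>=2](R)) → 3
  ρ[u/z](ρ[w/y](σ[a>=2](R))) → 3
  π[w,u](ρ[u/z](ρ[w/y](σ[a>=2](R)))) → 3
  (T ∪ π[w,u](ρ[u/z](ρ[w/y](σ[a>=2](R))))) → 9
  γ[u; COUNT(*)→f]((T ∪ π[w,u](ρ[u/z](ρ[w/y](σ[a>=2](R)))))) → 5
  γ[f; COUNT(*)→c](γ[u; COUNT(*)→f]((T ∪ π[w,u](ρ[u/z](ρ[w/y](σ[a>=2](R))))))) → 3
E2 subexpression sizes:
  T → 6
  R → 3
  σ[a>=2](R) → 3
  ρ[w/y](σ[a>=2](R)) → 3
  ρ[u/z](ρ[w/y](σ[a>=2](R))) → 3
  π[w,u](ρ[u/z](ρ[w/y](σ[a>=2](R)))) → 3
  (T − π[w,u](ρ[u/z](ρ[w/y](σ[a>=2](R))))) → 6
  γ[u; COUNT(*)→f]((T − π[w,u](ρ[u/z](ρ[w/y](σ[a>=2](R)))))) → 4
  γ[f; COUNT(*)→c](γ[u; COUNT(*)→f]((T − π[w,u](ρ[u/z](ρ[w/y](σ[a>=2](R))))))) → 2

E1 result:
f | c
1 | 2
2 | 2
3 | 1
E2 result:
f | c
1 | 2
2 | 2
Witness: (3, 1) appears 1× in E1 but 0× in E2.

no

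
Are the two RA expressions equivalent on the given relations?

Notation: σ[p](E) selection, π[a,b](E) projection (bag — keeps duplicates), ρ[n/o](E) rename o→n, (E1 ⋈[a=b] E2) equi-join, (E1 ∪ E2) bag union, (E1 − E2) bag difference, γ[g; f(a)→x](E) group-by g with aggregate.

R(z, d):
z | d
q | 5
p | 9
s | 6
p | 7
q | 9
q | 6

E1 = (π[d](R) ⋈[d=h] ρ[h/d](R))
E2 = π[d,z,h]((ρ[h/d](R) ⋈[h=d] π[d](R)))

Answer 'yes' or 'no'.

E1 subexpression sizes:
  R → 6
  π[d](R) → 6
  R → 6
  ρ[h/d](R) → 6
  (π[d](R) ⋈[d=h] ρ[h/d](R)) → 10
E2 subexpression sizes:
  R → 6
  ρ[h/d](R) → 6
  R → 6
  π[d](R) → 6
  (ρ[h/d](R) ⋈[h=d] π[d](R)) → 10
  π[d,z,h]((ρ[h/d](R) ⋈[h=d] π[d](R))) → 10

E1 and E2 produce the same multiset:
d | z | h
5 | q | 5
6 | q | 6
6 | q | 6
6 | s | 6
6 | s | 6
7 | p | 7
9 | p | 9
9 | p | 9
9 | q | 9
9 | q | 9

yes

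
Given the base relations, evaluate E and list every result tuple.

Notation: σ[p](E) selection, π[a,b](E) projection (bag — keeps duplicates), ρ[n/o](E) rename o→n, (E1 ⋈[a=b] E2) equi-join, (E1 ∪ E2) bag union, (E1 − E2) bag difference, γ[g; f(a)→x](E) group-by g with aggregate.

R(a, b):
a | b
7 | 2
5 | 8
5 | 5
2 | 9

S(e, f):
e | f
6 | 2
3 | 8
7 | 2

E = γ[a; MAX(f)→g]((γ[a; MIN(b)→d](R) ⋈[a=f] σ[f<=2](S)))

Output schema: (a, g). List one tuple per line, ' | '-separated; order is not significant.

Stepwise |·|:
  R → 4
  γ[a; MIN(b)→d](R) → 3
  S → 3
  σ[f<=2](S) → 2
  (γ[a; MIN(b)→d](R) ⋈[a=f] σ[f<=2](S)) → 2
  γ[a; MAX(f)→g]((γ[a; MIN(b)→d](R) ⋈[a=f] σ[f<=2](S))) → 1

== RESULT ==
a | g
2 | 2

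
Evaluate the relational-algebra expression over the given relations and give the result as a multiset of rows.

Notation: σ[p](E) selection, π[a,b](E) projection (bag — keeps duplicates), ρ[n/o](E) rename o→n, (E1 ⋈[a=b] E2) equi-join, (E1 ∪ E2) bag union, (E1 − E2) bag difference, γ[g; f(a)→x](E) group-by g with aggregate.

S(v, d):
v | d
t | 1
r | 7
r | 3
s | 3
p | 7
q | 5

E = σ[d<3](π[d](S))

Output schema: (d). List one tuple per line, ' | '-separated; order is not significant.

Stepwise |·|:
  S → 6
  π[d](S) → 6
  σ[d<3](π[d](S)) → 1

== RESULT ==
d
1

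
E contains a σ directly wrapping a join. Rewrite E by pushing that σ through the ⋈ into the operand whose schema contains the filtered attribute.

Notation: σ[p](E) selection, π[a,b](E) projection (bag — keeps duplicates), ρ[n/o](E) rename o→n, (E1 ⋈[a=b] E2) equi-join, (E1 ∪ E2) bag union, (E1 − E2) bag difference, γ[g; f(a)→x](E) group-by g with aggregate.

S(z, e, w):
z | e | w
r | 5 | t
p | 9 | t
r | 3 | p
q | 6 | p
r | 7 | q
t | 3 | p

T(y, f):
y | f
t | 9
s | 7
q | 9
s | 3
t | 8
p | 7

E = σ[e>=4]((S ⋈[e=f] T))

σ filters on e, owned by the left side.
E' = (σ[e>=4](S) ⋈[e=f] T)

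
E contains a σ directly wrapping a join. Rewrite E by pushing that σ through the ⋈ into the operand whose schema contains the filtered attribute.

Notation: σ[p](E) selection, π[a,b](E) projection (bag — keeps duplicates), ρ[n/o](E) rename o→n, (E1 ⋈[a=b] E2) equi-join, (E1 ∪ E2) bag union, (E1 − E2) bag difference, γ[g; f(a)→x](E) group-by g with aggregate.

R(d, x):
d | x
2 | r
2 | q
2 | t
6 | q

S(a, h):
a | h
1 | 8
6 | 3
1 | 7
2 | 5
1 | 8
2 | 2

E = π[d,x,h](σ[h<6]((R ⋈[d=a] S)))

σ filters on h, owned by the right side.
E' = π[d,x,h]((R ⋈[d=a] σ[h<6](S)))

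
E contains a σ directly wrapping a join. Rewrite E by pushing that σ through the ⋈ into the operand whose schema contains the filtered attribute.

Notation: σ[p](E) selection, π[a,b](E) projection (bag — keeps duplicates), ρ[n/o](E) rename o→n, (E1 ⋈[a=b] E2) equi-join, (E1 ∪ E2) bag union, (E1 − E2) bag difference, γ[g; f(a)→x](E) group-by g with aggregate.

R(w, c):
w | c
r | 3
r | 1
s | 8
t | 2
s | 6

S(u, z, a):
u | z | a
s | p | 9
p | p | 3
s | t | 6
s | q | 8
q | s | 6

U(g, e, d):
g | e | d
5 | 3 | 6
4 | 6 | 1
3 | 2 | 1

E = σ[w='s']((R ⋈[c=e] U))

σ filters on w, owned by the left side.
E' = (σ[w='s'](R) ⋈[c=e] U)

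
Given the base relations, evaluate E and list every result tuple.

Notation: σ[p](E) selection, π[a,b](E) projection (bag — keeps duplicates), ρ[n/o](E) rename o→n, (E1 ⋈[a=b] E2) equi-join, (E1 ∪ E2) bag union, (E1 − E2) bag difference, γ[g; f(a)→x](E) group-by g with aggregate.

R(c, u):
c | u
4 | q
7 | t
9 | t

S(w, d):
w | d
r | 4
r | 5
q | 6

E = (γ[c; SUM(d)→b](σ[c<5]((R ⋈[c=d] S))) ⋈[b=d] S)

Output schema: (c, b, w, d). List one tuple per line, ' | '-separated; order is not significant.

Stepwise |·|:
  R → 3
  S → 3
  (R ⋈[c=d] S) → 1
  σ[c<5]((R ⋈[c=d] S)) → 1
  γ[c; SUM(d)→b](σ[c<5]((R ⋈[c=d] S))) → 1
  S → 3
  (γ[c; SUM(d)→b](σ[c<5]((R ⋈[c=d] S))) ⋈[b=d] S) → 1

== RESULT ==
c | b | w | d
4 | 4 | r | 4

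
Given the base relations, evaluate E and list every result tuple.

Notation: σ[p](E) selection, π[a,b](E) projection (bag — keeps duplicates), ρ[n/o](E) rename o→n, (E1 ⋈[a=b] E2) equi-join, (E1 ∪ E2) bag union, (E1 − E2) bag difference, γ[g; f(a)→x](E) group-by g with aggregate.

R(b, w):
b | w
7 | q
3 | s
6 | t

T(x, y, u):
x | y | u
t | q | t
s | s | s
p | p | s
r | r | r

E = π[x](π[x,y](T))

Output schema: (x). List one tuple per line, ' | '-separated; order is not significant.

Per-node cardinality:
  T → 4
  π[x,y](T) → 4
  π[x](π[x,y](T)) → 4

== RESULT ==
x
p
r
s
t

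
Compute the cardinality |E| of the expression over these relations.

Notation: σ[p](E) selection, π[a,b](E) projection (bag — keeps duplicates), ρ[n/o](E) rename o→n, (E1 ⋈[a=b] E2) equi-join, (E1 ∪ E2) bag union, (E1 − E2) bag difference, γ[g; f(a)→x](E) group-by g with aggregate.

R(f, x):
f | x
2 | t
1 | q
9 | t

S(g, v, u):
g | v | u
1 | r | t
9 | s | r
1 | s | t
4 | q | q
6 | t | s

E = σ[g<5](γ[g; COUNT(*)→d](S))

Row counts bottom-up:
  S → 5
  γ[g; COUNT(*)→d](S) → 4
  σ[g<5](γ[g; COUNT(*)→d](S)) → 2

|E| = 2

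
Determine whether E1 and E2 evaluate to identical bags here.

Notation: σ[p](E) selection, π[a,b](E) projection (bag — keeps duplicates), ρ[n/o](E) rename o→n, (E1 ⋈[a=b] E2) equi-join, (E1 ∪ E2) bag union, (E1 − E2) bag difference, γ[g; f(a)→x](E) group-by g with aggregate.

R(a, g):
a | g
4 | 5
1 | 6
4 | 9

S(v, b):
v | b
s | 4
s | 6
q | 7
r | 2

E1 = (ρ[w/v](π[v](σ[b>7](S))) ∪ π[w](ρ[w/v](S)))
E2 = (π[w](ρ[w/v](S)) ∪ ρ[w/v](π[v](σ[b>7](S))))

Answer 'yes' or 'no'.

E1 per-node cardinality:
  S → 4
  σ[b>7](S) → 0
  π[v](σ[b>7](S)) → 0
  ρ[w/v](π[v](σ[b>7](S))) → 0
  S → 4
  ρ[w/v](S) → 4
  π[w](ρ[w/v](S)) → 4
  (ρ[w/v](π[v](σ[b>7](S))) ∪ π[w](ρ[w/v](S))) → 4
E2 per-node cardinality:
  S → 4
  ρ[w/v](S) → 4
  π[w](ρ[w/v](S)) → 4
  S → 4
  σ[b>7](S) → 0
  π[v](σ[b>7](S)) → 0
  ρ[w/v](π[v](σ[b>7](S))) → 0
  (π[w](ρ[w/v](S)) ∪ ρ[w/v](π[v](σ[b>7](S)))) → 4

E1 and E2 produce the same multiset:
w
q
r
s
s

yes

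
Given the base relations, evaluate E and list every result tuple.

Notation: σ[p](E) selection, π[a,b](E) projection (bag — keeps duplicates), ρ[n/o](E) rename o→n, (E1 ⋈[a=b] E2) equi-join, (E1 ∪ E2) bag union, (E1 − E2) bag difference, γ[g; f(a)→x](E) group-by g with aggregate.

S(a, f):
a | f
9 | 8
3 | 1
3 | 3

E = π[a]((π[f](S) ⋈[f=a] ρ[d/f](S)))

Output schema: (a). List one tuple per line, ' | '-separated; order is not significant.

Row counts bottom-up:
  S → 3
  π[f](S) → 3
  S → 3
  ρ[d/f](S) → 3
  (π[f](S) ⋈[f=a] ρ[d/f](S)) → 2
  π[a]((π[f](S) ⋈[f=a] ρ[d/f](S))) → 2

== RESULT ==
a
3
3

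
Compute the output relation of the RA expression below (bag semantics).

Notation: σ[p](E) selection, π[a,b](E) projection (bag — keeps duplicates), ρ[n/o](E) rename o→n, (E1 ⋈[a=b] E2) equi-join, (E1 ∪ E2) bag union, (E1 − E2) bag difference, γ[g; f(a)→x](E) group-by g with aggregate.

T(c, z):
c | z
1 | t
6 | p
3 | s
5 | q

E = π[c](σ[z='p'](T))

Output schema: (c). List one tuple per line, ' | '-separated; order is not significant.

Row counts bottom-up:
  T → 4
  σ[z='p'](T) → 1
  π[c](σ[z='p'](T)) → 1

== RESULT ==
c
6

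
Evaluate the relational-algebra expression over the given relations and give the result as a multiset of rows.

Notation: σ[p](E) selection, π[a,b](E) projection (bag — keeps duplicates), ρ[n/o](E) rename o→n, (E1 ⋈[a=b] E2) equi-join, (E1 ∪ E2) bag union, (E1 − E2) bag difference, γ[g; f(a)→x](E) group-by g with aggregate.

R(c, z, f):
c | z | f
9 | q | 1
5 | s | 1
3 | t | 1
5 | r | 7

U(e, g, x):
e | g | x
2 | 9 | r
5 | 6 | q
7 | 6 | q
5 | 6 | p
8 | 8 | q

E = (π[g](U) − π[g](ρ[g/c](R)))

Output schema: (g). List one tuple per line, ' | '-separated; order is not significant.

Stepwise |·|:
  U → 5
  π[g](U) → 5
  R → 4
  ρ[g/c](R) → 4
  π[g](ρ[g/c](R)) → 4
  (π[g](U) − π[g](ρ[g/c](R))) → 4

== RESULT ==
g
6
6
6
8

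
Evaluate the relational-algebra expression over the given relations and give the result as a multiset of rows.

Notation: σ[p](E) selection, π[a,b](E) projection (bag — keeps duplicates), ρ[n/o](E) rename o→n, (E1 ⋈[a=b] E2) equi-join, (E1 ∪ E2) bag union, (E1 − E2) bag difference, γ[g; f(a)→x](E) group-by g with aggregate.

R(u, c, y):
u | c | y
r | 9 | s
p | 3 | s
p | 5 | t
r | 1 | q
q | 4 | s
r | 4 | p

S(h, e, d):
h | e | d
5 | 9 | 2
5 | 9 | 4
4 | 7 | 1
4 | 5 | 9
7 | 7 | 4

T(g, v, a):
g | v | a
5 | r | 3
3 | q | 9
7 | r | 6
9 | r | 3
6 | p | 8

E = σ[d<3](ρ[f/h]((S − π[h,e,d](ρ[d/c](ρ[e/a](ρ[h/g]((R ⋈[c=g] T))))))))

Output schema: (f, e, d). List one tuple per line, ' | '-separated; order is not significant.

Row counts bottom-up:
  S → 5
  R → 6
  T → 5
  (R ⋈[c=g] T) → 3
  ρ[h/g]((R ⋈[c=g] T)) → 3
  ρ[e/a](ρ[h/g]((R ⋈[c=g] T))) → 3
  ρ[d/c](ρ[e/a](ρ[h/g]((R ⋈[c=g] T)))) → 3
  π[h,e,d](ρ[d/c](ρ[e/a](ρ[h/g]((R ⋈[c=g] T))))) → 3
  (S − π[h,e,d](ρ[d/c](ρ[e/a](ρ[h/g]((R ⋈[c=g] T)))))) → 5
  ρ[f/h]((S − π[h,e,d](ρ[d/c](ρ[e/a](ρ[h/g]((R ⋈[c=g] T))))))) → 5
  σ[d<3](ρ[f/h]((S − π[h,e,d](ρ[d/c](ρ[e/a](ρ[h/g]((R ⋈[c=g] T)))))))) → 2

== RESULT ==
f | e | d
4 | 7 | 1
5 | 9 | 2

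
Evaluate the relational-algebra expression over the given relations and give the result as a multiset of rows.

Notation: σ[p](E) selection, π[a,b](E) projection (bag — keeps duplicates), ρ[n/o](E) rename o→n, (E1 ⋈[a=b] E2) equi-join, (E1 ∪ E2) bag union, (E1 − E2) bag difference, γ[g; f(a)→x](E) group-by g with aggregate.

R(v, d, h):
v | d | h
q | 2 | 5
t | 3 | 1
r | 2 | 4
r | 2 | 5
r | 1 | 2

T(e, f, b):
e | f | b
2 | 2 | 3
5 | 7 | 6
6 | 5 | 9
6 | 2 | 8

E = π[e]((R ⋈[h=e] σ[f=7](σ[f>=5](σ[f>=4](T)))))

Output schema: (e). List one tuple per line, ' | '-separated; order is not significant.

Subexpression sizes:
  R → 5
  T → 4
  σ[f>=4](T) → 2
  σ[f>=5](σ[f>=4](T)) → 2
  σ[f=7](σ[f>=5](σ[f>=4](T))) → 1
  (R ⋈[h=e] σ[f=7](σ[f>=5](σ[f>=4](T)))) → 2
  π[e]((R ⋈[h=e] σ[f=7](σ[f>=5](σ[f>=4](T))))) → 2

== RESULT ==
e
5
5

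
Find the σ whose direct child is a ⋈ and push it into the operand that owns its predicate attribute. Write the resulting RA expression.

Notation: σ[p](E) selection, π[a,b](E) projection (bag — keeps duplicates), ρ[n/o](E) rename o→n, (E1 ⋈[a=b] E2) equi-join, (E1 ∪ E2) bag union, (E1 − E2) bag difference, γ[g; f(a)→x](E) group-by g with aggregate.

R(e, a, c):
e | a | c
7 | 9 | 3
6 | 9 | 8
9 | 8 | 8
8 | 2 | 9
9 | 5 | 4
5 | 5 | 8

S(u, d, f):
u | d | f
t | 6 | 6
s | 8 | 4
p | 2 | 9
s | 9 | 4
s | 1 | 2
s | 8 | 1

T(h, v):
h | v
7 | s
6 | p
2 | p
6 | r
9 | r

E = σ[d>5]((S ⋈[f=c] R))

σ filters on d, owned by the left side.
E' = (σ[d>5](S) ⋈[f=c] R)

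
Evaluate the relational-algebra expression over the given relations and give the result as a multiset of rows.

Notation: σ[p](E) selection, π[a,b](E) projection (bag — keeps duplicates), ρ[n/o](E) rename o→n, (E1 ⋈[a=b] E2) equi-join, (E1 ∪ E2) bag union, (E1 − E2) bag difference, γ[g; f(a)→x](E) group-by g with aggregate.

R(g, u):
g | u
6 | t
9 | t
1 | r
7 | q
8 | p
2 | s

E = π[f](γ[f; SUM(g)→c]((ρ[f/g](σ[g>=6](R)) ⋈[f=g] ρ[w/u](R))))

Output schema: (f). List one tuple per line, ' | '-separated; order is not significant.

Stepwise |·|:
  R → 6
  σ[g>=6](R) → 4
  ρ[f/g](σ[g>=6](R)) → 4
  R → 6
  ρ[w/u](R) → 6
  (ρ[f/g](σ[g>=6](R)) ⋈[f=g] ρ[w/u](R)) → 4
  γ[f; SUM(g)→c]((ρ[f/g](σ[g>=6](R)) ⋈[f=g] ρ[w/u](R))) → 4
  π[f](γ[f; SUM(g)→c]((ρ[f/g](σ[g>=6](R)) ⋈[f=g] ρ[w/u](R)))) → 4

== RESULT ==
f
6
7
8
9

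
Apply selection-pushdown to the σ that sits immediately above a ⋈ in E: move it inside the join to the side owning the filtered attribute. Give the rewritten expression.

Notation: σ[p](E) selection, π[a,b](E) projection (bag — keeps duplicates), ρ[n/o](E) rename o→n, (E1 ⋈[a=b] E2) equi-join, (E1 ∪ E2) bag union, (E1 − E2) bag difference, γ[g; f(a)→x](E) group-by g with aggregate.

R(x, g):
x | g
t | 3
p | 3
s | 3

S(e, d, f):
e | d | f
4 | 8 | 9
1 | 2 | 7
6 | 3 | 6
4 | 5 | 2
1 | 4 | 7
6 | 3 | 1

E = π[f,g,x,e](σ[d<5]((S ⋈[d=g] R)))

σ filters on d, owned by the left side.
E' = π[f,g,x,e]((σ[d<5](S) ⋈[d=g] R))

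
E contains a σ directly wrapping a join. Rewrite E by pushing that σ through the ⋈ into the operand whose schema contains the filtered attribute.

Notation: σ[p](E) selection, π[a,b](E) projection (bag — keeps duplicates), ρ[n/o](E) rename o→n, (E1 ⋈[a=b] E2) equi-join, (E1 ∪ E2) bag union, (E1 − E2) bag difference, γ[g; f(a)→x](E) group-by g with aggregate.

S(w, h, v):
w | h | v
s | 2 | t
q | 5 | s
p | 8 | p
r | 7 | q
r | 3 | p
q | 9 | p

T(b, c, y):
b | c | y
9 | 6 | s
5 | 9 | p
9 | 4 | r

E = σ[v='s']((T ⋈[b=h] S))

σ filters on v, owned by the right side.
E' = (T ⋈[b=h] σ[v='s'](S))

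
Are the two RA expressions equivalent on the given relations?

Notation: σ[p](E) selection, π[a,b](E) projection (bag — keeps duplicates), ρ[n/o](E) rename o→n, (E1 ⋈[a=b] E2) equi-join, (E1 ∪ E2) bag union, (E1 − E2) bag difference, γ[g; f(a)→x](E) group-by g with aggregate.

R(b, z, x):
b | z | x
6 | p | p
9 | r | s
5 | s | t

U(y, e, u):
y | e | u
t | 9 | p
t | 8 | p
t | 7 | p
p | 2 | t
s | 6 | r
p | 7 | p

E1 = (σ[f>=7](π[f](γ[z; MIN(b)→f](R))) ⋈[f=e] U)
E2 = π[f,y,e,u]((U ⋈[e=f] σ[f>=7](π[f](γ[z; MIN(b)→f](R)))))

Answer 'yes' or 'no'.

E1 subexpression sizes:
  R → 3
  γ[z; MIN(b)→f](R) → 3
  π[f](γ[z; MIN(b)→f](R)) → 3
  σ[f>=7](π[f](γ[z; MIN(b)→f](R))) → 1
  U → 6
  (σ[f>=7](π[f](γ[z; MIN(b)→f](R))) ⋈[f=e] U) → 1
E2 subexpression sizes:
  U → 6
  R → 3
  γ[z; MIN(b)→f](R) → 3
  π[f](γ[z; MIN(b)→f](R)) → 3
  σ[f>=7](π[f](γ[z; MIN(b)→f](R))) → 1
  (U ⋈[e=f] σ[f>=7](π[f](γ[z; MIN(b)→f](R)))) → 1
  π[f,y,e,u]((U ⋈[e=f] σ[f>=7](π[f](γ[z; MIN(b)→f](R))))) → 1

E1 and E2 produce the same multiset:
f | y | e | u
9 | t | 9 | p

yes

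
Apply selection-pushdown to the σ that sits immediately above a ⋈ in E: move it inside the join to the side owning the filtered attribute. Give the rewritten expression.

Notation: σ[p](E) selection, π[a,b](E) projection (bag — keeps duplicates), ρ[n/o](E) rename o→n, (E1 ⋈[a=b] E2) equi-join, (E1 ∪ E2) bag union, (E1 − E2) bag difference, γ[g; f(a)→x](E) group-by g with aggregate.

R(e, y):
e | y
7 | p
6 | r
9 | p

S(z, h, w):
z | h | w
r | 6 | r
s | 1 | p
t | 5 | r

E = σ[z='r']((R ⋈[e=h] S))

σ filters on z, owned by the right side.
E' = (R ⋈[e=h] σ[z='r'](S))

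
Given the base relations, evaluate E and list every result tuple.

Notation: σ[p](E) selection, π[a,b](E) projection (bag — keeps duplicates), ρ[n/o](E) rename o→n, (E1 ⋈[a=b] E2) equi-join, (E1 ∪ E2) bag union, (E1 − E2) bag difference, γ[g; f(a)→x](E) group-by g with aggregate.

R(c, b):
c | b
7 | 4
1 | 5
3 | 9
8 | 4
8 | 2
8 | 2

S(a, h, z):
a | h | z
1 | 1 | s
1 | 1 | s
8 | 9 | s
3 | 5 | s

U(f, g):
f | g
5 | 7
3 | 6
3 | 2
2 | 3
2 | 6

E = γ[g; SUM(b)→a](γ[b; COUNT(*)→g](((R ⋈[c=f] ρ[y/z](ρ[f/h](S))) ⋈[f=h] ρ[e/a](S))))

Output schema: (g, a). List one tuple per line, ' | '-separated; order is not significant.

Subexpression sizes:
  R → 6
  S → 4
  ρ[f/h](S) → 4
  ρ[y/z](ρ[f/h](S)) → 4
  (R ⋈[c=f] ρ[y/z](ρ[f/h](S))) → 2
  S → 4
  ρ[e/a](S) → 4
  ((R ⋈[c=f] ρ[y/z](ρ[f/h](S))) ⋈[f=h] ρ[e/a](S)) → 4
  γ[b; COUNT(*)→g](((R ⋈[c=f] ρ[y/z](ρ[f/h](S))) ⋈[f=h] ρ[e/a](S))) → 1
  γ[g; SUM(b)→a](γ[b; COUNT(*)→g](((R ⋈[c=f] ρ[y/z](ρ[f/h](S))) ⋈[f=h] ρ[e/a](S)))) → 1

== RESULT ==
g | a
4 | 5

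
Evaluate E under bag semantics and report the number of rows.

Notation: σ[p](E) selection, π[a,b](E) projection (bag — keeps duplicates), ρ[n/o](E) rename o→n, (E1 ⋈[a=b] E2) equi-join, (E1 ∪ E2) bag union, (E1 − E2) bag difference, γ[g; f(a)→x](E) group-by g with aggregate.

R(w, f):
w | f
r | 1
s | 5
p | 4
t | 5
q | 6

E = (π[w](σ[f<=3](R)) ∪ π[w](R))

Per-node cardinality:
  R → 5
  σ[f<=3](R) → 1
  π[w](σ[f<=3](R)) → 1
  R → 5
  π[w](R) → 5
  (π[w](σ[f<=3](R)) ∪ π[w](R)) → 6

|E| = 6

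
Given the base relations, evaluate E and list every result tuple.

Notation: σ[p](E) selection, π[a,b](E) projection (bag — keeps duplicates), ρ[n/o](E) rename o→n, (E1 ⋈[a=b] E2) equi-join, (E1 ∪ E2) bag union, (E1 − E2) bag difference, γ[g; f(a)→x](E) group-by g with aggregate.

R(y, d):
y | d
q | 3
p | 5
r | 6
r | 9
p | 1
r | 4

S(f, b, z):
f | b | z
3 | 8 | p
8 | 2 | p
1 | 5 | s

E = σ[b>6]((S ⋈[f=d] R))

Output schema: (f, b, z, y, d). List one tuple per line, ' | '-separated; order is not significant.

Subexpression sizes:
  S → 3
  R → 6
  (S ⋈[f=d] R) → 2
  σ[b>6]((S ⋈[f=d] R)) → 1

== RESULT ==
f | b | z | y | d
3 | 8 | p | q | 3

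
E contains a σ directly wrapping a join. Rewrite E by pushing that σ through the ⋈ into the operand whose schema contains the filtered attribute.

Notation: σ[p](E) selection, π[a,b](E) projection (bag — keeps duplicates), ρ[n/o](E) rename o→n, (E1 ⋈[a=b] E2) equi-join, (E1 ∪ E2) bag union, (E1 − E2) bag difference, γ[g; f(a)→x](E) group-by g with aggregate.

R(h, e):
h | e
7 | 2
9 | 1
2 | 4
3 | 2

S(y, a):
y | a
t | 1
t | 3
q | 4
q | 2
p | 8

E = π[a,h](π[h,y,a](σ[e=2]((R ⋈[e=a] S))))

σ filters on e, owned by the left side.
E' = π[a,h](π[h,y,a]((σ[e=2](R) ⋈[e=a] S)))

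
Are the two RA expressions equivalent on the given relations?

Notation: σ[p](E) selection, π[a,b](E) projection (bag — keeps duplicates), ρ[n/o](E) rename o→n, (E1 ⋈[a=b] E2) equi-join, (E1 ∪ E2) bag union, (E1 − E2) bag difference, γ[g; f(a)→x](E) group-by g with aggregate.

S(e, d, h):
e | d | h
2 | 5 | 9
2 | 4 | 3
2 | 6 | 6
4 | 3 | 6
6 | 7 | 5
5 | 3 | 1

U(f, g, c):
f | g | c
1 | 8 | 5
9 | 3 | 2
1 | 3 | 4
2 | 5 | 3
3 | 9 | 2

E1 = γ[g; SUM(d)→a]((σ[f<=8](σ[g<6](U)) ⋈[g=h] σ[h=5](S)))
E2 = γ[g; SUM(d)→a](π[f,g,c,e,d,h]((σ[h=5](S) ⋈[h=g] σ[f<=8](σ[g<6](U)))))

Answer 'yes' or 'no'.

E1 stepwise |·|:
  U → 5
  σ[g<6](U) → 3
  σ[f<=8](σ[g<6](U)) → 2
  S → 6
  σ[h=5](S) → 1
  (σ[f<=8](σ[g<6](U)) ⋈[g=h] σ[h=5](S)) → 1
  γ[g; SUM(d)→a]((σ[f<=8](σ[g<6](U)) ⋈[g=h] σ[h=5](S))) → 1
E2 stepwise |·|:
  S → 6
  σ[h=5](S) → 1
  U → 5
  σ[g<6](U) → 3
  σ[f<=8](σ[g<6](U)) → 2
  (σ[h=5](S) ⋈[h=g] σ[f<=8](σ[g<6](U))) → 1
  π[f,g,c,e,d,h]((σ[h=5](S) ⋈[h=g] σ[f<=8](σ[g<6](U)))) → 1
  γ[g; SUM(d)→a](π[f,g,c,e,d,h]((σ[h=5](S) ⋈[h=g] σ[f<=8](σ[g<6](U))))) → 1

E1 and E2 produce the same multiset:
g | a
5 | 7

yes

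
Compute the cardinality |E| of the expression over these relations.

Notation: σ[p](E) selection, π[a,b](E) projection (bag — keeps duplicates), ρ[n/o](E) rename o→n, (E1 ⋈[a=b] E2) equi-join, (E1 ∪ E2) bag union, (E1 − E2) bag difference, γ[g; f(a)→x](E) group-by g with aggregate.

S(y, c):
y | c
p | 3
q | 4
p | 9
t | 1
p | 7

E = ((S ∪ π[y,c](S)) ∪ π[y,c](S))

Per-node cardinality:
  S → 5
  S → 5
  π[y,c](S) → 5
  (S ∪ π[y,c](S)) → 10
  S → 5
  π[y,c](S) → 5
  ((S ∪ π[y,c](S)) ∪ π[y,c](S)) → 15

|E| = 15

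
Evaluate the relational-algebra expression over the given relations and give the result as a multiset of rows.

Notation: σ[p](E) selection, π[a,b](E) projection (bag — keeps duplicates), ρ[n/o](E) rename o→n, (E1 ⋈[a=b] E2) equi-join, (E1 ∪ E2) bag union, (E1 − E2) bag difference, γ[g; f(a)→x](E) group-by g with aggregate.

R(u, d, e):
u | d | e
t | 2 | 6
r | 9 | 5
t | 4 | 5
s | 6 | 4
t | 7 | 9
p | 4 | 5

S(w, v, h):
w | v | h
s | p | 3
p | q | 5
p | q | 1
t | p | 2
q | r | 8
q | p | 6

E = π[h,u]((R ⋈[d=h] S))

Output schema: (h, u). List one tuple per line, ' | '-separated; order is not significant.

Per-node cardinality:
  R → 6
  S → 6
  (R ⋈[d=h] S) → 2
  π[h,u]((R ⋈[d=h] S)) → 2

== RESULT ==
h | u
2 | t
6 | s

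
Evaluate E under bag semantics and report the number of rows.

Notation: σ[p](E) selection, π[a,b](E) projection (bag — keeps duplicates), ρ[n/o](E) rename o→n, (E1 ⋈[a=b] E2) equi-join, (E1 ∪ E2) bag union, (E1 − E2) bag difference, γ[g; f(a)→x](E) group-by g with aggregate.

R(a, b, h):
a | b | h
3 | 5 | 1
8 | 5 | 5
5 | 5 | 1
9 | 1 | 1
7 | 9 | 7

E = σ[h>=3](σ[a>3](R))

Per-node cardinality:
  R → 5
  σ[a>3](R) → 4
  σ[h>=3](σ[a>3](R)) → 2

|E| = 2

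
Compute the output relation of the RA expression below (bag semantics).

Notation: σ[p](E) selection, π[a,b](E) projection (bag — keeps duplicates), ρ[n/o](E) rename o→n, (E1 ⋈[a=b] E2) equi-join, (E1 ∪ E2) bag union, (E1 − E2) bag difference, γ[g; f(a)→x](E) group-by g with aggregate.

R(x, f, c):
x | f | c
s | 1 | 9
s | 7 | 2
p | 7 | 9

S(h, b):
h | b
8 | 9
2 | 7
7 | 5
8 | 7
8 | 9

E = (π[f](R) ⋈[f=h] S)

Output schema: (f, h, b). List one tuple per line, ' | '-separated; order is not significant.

Per-node cardinality:
  R → 3
  π[f](R) → 3
  S → 5
  (π[f](R) ⋈[f=h] S) → 2

== RESULT ==
f | h | b
7 | 7 | 5
7 | 7 | 5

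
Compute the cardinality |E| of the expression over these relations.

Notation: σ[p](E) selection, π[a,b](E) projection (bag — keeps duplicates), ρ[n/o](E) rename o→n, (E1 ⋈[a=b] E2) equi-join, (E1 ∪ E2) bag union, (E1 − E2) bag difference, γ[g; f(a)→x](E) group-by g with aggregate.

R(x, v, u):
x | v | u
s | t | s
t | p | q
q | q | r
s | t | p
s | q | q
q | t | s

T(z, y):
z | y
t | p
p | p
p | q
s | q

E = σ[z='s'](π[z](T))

Stepwise |·|:
  T → 4
  π[z](T) → 4
  σ[z='s'](π[z](T)) → 1

|E| = 1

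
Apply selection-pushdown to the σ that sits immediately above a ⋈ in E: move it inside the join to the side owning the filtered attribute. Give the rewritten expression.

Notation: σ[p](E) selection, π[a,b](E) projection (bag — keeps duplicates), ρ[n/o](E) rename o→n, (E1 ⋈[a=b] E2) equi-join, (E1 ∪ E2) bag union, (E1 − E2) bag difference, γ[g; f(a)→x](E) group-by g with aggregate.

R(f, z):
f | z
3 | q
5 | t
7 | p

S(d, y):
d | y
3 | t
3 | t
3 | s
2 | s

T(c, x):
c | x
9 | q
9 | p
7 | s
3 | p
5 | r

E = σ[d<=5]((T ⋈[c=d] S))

σ filters on d, owned by the right side.
E' = (T ⋈[c=d] σ[d<=5](S))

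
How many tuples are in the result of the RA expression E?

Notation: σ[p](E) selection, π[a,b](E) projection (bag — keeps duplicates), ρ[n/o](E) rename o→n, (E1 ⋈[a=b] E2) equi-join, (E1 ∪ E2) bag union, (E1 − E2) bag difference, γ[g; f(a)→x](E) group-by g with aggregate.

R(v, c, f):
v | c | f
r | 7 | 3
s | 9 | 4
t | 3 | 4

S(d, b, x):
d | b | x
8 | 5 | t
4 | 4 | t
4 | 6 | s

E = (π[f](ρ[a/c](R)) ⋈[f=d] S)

Row counts bottom-up:
  R → 3
  ρ[a/c](R) → 3
  π[f](ρ[a/c](R)) → 3
  S → 3
  (π[f](ρ[a/c](R)) ⋈[f=d] S) → 4

|E| = 4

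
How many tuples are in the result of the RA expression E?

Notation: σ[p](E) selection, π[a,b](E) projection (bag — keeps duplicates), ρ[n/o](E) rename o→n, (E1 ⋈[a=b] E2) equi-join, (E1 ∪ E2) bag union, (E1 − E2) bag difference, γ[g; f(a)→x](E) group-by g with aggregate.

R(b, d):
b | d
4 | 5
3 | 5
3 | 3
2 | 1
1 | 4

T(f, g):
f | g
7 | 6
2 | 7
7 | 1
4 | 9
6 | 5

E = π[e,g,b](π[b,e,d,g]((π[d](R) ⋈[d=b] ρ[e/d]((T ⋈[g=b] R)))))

Per-node cardinality:
  R → 5
  π[d](R) → 5
  T → 5
  R → 5
  (T ⋈[g=b] R) → 1
  ρ[e/d]((T ⋈[g=b] R)) → 1
  (π[d](R) ⋈[d=b] ρ[e/d]((T ⋈[g=b] R))) → 1
  π[b,e,d,g]((π[d](R) ⋈[d=b] ρ[e/d]((T ⋈[g=b] R)))) → 1
  π[e,g,b](π[b,e,d,g]((π[d](R) ⋈[d=b] ρ[e/d]((T ⋈[g=b] R))))) → 1

|E| = 1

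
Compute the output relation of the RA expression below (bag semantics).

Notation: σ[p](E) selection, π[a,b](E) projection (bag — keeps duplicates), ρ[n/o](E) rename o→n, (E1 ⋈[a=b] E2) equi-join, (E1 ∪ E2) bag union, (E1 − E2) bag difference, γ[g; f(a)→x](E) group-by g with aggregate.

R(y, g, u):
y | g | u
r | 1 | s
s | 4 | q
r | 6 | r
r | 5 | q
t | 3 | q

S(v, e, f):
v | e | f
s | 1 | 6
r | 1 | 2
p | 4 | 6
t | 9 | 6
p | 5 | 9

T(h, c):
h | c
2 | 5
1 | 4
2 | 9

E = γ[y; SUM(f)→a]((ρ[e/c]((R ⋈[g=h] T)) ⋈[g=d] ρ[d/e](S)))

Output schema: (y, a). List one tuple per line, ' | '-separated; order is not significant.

Subexpression sizes:
  R → 5
  T → 3
  (R ⋈[g=h] T) → 1
  ρ[e/c]((R ⋈[g=h] T)) → 1
  S → 5
  ρ[d/e](S) → 5
  (ρ[e/c]((R ⋈[g=h] T)) ⋈[g=d] ρ[d/e](S)) → 2
  γ[y; SUM(f)→a]((ρ[e/c]((R ⋈[g=h] T)) ⋈[g=d] ρ[d/e](S))) → 1

== RESULT ==
y | a
r | 8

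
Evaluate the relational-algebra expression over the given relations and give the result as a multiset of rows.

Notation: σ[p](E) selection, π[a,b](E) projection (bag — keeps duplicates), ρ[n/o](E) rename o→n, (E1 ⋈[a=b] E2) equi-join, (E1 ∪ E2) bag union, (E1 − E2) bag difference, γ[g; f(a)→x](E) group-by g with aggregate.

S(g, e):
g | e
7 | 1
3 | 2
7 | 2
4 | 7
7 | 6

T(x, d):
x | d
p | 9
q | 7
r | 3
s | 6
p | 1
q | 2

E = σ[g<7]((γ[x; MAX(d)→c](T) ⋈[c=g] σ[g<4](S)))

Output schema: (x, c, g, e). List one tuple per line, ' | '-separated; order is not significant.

Row counts bottom-up:
  T → 6
  γ[x; MAX(d)→c](T) → 4
  S → 5
  σ[g<4](S) → 1
  (γ[x; MAX(d)→c](T) ⋈[c=g] σ[g<4](S)) → 1
  σ[g<7]((γ[x; MAX(d)→c](T) ⋈[c=g] σ[g<4](S))) → 1

== RESULT ==
x | c | g | e
r | 3 | 3 | 2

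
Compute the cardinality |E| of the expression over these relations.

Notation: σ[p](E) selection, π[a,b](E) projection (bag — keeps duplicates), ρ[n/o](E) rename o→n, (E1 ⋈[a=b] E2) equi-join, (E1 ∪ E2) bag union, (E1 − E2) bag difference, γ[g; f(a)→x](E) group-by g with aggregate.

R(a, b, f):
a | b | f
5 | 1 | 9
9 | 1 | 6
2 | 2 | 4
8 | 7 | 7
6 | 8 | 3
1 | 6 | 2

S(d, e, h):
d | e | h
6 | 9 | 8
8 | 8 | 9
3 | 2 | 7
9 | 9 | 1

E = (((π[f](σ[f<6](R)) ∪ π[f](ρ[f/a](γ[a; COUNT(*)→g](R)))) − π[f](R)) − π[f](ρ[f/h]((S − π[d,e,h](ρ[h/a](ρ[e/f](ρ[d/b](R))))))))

Stepwise |·|:
  R → 6
  σ[f<6](R) → 3
  π[f](σ[f<6](R)) → 3
  R → 6
  γ[a; COUNT(*)→g](R) → 6
  ρ[f/a](γ[a; COUNT(*)→g](R)) → 6
  π[f](ρ[f/a](γ[a; COUNT(*)→g](R))) → 6
  (π[f](σ[f<6](R)) ∪ π[f](ρ[f/a](γ[a; COUNT(*)→g](R)))) → 9
  R → 6
  π[f](R) → 6
  ((π[f](σ[f<6](R)) ∪ π[f](ρ[f/a](γ[a; COUNT(*)→g](R)))) − π[f](R)) → 4
  S → 4
  R → 6
  ρ[d/b](R) → 6
  ρ[e/f](ρ[d/b](R)) → 6
  ρ[h/a](ρ[e/f](ρ[d/b](R))) → 6
  π[d,e,h](ρ[h/a](ρ[e/f](ρ[d/b](R)))) → 6
  (S − π[d,e,h](ρ[h/a](ρ[e/f](ρ[d/b](R))))) → 4
  ρ[f/h]((S − π[d,e,h](ρ[h/a](ρ[e/f](ρ[d/b](R)))))) → 4
  π[f](ρ[f/h]((S − π[d,e,h](ρ[h/a](ρ[e/f](ρ[d/b](R))))))) → 4
  (((π[f](σ[f<6](R)) ∪ π[f](ρ[f/a](γ[a; COUNT(*)→g](R)))) − π[f](R)) − π[f](ρ[f/h]((S − π[d,e,h](ρ[h/a](ρ[e/f](ρ[d/b](R)))))))) → 2

|E| = 2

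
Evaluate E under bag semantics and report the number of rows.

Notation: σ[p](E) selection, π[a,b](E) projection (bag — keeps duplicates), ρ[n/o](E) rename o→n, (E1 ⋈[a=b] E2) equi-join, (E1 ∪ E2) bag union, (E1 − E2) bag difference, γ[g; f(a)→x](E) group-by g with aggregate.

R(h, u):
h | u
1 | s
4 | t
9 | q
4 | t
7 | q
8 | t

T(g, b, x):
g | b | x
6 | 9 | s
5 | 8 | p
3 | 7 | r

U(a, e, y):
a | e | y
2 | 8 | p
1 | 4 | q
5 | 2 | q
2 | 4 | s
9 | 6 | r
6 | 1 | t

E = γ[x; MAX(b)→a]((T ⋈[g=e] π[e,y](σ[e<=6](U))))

Per-node cardinality:
  T → 3
  U → 6
  σ[e<=6](U) → 5
  π[e,y](σ[e<=6](U)) → 5
  (T ⋈[g=e] π[e,y](σ[e<=6](U))) → 1
  γ[x; MAX(b)→a]((T ⋈[g=e] π[e,y](σ[e<=6](U)))) → 1

|E| = 1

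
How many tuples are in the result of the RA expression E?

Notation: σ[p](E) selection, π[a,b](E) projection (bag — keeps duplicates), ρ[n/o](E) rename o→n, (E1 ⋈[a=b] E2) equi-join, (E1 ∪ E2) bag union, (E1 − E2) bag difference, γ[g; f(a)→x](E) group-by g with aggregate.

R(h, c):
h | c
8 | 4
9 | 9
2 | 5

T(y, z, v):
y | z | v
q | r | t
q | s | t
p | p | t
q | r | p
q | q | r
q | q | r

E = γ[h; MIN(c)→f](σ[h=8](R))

Row counts bottom-up:
  R → 3
  σ[h=8](R) → 1
  γ[h; MIN(c)→f](σ[h=8](R)) → 1

|E| = 1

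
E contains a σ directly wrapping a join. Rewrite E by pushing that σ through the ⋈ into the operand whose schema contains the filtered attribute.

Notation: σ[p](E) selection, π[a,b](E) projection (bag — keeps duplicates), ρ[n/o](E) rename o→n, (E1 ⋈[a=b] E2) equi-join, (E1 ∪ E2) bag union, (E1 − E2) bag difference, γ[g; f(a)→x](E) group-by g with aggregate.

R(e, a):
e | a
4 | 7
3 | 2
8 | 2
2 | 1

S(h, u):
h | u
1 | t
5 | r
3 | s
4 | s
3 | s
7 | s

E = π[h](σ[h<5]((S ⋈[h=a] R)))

σ filters on h, owned by the left side.
E' = π[h]((σ[h<5](S) ⋈[h=a] R))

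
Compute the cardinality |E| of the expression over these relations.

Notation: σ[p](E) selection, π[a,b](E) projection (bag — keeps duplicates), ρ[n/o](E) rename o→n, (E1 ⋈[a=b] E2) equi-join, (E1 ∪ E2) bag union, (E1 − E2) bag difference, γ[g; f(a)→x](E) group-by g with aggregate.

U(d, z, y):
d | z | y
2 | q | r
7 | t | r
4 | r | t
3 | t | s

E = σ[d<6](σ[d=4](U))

Row counts bottom-up:
  U → 4
  σ[d=4](U) → 1
  σ[d<6](σ[d=4](U)) → 1

|E| = 1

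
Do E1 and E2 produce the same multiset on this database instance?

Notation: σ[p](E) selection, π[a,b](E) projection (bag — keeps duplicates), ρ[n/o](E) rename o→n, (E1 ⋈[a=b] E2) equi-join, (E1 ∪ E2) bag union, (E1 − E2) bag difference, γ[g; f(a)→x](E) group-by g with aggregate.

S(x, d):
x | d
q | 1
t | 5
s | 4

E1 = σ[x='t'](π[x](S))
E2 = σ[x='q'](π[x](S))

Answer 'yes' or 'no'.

E1 subexpression sizes:
  S → 3
  π[x](S) → 3
  σ[x='t'](π[x](S)) → 1
E2 subexpression sizes:
  S → 3
  π[x](S) → 3
  σ[x='q'](π[x](S)) → 1

E1 result:
x
t
E2 result:
x
q
Witness: ('t',) appears 1× in E1 but 0× in E2.

no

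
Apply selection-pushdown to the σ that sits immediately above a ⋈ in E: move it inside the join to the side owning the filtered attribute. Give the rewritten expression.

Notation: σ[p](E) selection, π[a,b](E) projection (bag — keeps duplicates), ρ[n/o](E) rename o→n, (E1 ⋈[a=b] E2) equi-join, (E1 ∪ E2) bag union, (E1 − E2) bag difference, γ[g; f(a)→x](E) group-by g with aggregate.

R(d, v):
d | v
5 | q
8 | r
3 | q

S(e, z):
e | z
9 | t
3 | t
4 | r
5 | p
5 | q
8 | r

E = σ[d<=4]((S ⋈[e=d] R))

σ filters on d, owned by the right side.
E' = (S ⋈[e=d] σ[d<=4](R))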